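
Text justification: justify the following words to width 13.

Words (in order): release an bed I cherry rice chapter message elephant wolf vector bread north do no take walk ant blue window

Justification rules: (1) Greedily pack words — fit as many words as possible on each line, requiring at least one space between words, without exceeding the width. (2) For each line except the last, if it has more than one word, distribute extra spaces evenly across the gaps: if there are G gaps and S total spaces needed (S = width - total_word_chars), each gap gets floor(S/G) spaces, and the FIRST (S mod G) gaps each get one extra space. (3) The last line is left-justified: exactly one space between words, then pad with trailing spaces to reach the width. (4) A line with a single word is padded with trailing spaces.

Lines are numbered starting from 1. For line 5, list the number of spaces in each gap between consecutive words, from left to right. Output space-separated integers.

Line 1: ['release', 'an'] (min_width=10, slack=3)
Line 2: ['bed', 'I', 'cherry'] (min_width=12, slack=1)
Line 3: ['rice', 'chapter'] (min_width=12, slack=1)
Line 4: ['message'] (min_width=7, slack=6)
Line 5: ['elephant', 'wolf'] (min_width=13, slack=0)
Line 6: ['vector', 'bread'] (min_width=12, slack=1)
Line 7: ['north', 'do', 'no'] (min_width=11, slack=2)
Line 8: ['take', 'walk', 'ant'] (min_width=13, slack=0)
Line 9: ['blue', 'window'] (min_width=11, slack=2)

Answer: 1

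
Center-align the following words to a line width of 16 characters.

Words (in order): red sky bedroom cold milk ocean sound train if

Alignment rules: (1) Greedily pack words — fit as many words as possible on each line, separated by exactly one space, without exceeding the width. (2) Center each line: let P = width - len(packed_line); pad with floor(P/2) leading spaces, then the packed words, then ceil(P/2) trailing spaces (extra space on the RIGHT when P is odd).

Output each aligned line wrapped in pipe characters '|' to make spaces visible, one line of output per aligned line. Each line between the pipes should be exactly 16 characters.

Line 1: ['red', 'sky', 'bedroom'] (min_width=15, slack=1)
Line 2: ['cold', 'milk', 'ocean'] (min_width=15, slack=1)
Line 3: ['sound', 'train', 'if'] (min_width=14, slack=2)

Answer: |red sky bedroom |
|cold milk ocean |
| sound train if |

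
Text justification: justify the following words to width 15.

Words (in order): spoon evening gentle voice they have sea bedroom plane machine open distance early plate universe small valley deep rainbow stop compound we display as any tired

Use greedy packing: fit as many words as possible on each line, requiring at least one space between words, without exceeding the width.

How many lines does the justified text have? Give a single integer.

Line 1: ['spoon', 'evening'] (min_width=13, slack=2)
Line 2: ['gentle', 'voice'] (min_width=12, slack=3)
Line 3: ['they', 'have', 'sea'] (min_width=13, slack=2)
Line 4: ['bedroom', 'plane'] (min_width=13, slack=2)
Line 5: ['machine', 'open'] (min_width=12, slack=3)
Line 6: ['distance', 'early'] (min_width=14, slack=1)
Line 7: ['plate', 'universe'] (min_width=14, slack=1)
Line 8: ['small', 'valley'] (min_width=12, slack=3)
Line 9: ['deep', 'rainbow'] (min_width=12, slack=3)
Line 10: ['stop', 'compound'] (min_width=13, slack=2)
Line 11: ['we', 'display', 'as'] (min_width=13, slack=2)
Line 12: ['any', 'tired'] (min_width=9, slack=6)
Total lines: 12

Answer: 12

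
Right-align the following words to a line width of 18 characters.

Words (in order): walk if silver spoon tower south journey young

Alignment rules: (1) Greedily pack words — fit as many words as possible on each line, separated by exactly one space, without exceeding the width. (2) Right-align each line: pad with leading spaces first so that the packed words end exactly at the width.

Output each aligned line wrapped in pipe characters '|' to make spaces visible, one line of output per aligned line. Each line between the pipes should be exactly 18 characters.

Answer: |    walk if silver|
| spoon tower south|
|     journey young|

Derivation:
Line 1: ['walk', 'if', 'silver'] (min_width=14, slack=4)
Line 2: ['spoon', 'tower', 'south'] (min_width=17, slack=1)
Line 3: ['journey', 'young'] (min_width=13, slack=5)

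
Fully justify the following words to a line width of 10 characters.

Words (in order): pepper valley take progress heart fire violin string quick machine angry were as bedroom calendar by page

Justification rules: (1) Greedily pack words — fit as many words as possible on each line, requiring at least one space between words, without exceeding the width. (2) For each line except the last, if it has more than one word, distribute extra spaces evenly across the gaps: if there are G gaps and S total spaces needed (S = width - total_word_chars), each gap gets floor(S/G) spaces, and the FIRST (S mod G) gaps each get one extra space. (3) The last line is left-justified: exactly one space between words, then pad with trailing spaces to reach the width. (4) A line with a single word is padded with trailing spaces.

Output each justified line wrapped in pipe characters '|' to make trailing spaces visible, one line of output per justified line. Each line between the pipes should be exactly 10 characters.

Line 1: ['pepper'] (min_width=6, slack=4)
Line 2: ['valley'] (min_width=6, slack=4)
Line 3: ['take'] (min_width=4, slack=6)
Line 4: ['progress'] (min_width=8, slack=2)
Line 5: ['heart', 'fire'] (min_width=10, slack=0)
Line 6: ['violin'] (min_width=6, slack=4)
Line 7: ['string'] (min_width=6, slack=4)
Line 8: ['quick'] (min_width=5, slack=5)
Line 9: ['machine'] (min_width=7, slack=3)
Line 10: ['angry', 'were'] (min_width=10, slack=0)
Line 11: ['as', 'bedroom'] (min_width=10, slack=0)
Line 12: ['calendar'] (min_width=8, slack=2)
Line 13: ['by', 'page'] (min_width=7, slack=3)

Answer: |pepper    |
|valley    |
|take      |
|progress  |
|heart fire|
|violin    |
|string    |
|quick     |
|machine   |
|angry were|
|as bedroom|
|calendar  |
|by page   |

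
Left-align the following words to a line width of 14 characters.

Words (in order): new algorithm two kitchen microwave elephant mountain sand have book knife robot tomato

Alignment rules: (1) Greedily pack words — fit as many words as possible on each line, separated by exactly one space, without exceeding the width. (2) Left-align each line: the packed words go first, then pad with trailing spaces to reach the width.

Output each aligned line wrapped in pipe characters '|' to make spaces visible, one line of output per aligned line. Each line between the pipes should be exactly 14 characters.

Line 1: ['new', 'algorithm'] (min_width=13, slack=1)
Line 2: ['two', 'kitchen'] (min_width=11, slack=3)
Line 3: ['microwave'] (min_width=9, slack=5)
Line 4: ['elephant'] (min_width=8, slack=6)
Line 5: ['mountain', 'sand'] (min_width=13, slack=1)
Line 6: ['have', 'book'] (min_width=9, slack=5)
Line 7: ['knife', 'robot'] (min_width=11, slack=3)
Line 8: ['tomato'] (min_width=6, slack=8)

Answer: |new algorithm |
|two kitchen   |
|microwave     |
|elephant      |
|mountain sand |
|have book     |
|knife robot   |
|tomato        |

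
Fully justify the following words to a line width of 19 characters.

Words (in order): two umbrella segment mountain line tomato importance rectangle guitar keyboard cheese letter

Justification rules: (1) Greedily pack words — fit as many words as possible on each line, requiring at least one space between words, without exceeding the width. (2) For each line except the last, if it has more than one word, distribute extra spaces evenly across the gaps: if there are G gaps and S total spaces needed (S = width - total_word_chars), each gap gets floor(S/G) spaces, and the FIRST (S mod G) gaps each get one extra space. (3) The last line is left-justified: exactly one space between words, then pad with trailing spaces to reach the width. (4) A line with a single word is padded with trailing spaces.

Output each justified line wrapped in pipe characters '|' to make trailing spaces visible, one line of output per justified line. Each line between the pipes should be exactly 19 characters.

Line 1: ['two', 'umbrella'] (min_width=12, slack=7)
Line 2: ['segment', 'mountain'] (min_width=16, slack=3)
Line 3: ['line', 'tomato'] (min_width=11, slack=8)
Line 4: ['importance'] (min_width=10, slack=9)
Line 5: ['rectangle', 'guitar'] (min_width=16, slack=3)
Line 6: ['keyboard', 'cheese'] (min_width=15, slack=4)
Line 7: ['letter'] (min_width=6, slack=13)

Answer: |two        umbrella|
|segment    mountain|
|line         tomato|
|importance         |
|rectangle    guitar|
|keyboard     cheese|
|letter             |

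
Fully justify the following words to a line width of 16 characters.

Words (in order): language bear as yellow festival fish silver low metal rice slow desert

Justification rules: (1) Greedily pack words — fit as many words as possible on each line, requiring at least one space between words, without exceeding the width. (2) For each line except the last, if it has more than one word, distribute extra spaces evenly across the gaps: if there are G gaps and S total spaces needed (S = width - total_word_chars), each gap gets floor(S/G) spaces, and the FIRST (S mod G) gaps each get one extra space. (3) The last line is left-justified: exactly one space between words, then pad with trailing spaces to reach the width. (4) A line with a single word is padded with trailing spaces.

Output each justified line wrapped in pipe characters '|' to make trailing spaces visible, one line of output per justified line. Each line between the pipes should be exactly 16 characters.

Line 1: ['language', 'bear', 'as'] (min_width=16, slack=0)
Line 2: ['yellow', 'festival'] (min_width=15, slack=1)
Line 3: ['fish', 'silver', 'low'] (min_width=15, slack=1)
Line 4: ['metal', 'rice', 'slow'] (min_width=15, slack=1)
Line 5: ['desert'] (min_width=6, slack=10)

Answer: |language bear as|
|yellow  festival|
|fish  silver low|
|metal  rice slow|
|desert          |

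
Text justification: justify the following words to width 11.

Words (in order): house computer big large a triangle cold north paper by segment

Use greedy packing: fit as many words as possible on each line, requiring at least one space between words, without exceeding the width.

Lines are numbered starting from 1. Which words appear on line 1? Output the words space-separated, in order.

Answer: house

Derivation:
Line 1: ['house'] (min_width=5, slack=6)
Line 2: ['computer'] (min_width=8, slack=3)
Line 3: ['big', 'large', 'a'] (min_width=11, slack=0)
Line 4: ['triangle'] (min_width=8, slack=3)
Line 5: ['cold', 'north'] (min_width=10, slack=1)
Line 6: ['paper', 'by'] (min_width=8, slack=3)
Line 7: ['segment'] (min_width=7, slack=4)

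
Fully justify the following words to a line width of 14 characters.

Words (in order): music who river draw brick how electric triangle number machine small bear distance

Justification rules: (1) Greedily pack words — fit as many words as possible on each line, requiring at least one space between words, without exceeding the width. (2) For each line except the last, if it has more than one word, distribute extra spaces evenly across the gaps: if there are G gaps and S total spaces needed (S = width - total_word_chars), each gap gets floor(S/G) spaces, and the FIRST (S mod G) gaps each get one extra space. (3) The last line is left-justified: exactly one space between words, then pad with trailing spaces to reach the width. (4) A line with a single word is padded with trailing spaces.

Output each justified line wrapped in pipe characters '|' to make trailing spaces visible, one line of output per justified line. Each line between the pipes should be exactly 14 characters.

Line 1: ['music', 'who'] (min_width=9, slack=5)
Line 2: ['river', 'draw'] (min_width=10, slack=4)
Line 3: ['brick', 'how'] (min_width=9, slack=5)
Line 4: ['electric'] (min_width=8, slack=6)
Line 5: ['triangle'] (min_width=8, slack=6)
Line 6: ['number', 'machine'] (min_width=14, slack=0)
Line 7: ['small', 'bear'] (min_width=10, slack=4)
Line 8: ['distance'] (min_width=8, slack=6)

Answer: |music      who|
|river     draw|
|brick      how|
|electric      |
|triangle      |
|number machine|
|small     bear|
|distance      |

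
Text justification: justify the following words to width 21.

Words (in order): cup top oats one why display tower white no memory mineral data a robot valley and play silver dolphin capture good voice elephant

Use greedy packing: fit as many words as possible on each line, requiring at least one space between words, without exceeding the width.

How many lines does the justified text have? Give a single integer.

Line 1: ['cup', 'top', 'oats', 'one', 'why'] (min_width=20, slack=1)
Line 2: ['display', 'tower', 'white'] (min_width=19, slack=2)
Line 3: ['no', 'memory', 'mineral'] (min_width=17, slack=4)
Line 4: ['data', 'a', 'robot', 'valley'] (min_width=19, slack=2)
Line 5: ['and', 'play', 'silver'] (min_width=15, slack=6)
Line 6: ['dolphin', 'capture', 'good'] (min_width=20, slack=1)
Line 7: ['voice', 'elephant'] (min_width=14, slack=7)
Total lines: 7

Answer: 7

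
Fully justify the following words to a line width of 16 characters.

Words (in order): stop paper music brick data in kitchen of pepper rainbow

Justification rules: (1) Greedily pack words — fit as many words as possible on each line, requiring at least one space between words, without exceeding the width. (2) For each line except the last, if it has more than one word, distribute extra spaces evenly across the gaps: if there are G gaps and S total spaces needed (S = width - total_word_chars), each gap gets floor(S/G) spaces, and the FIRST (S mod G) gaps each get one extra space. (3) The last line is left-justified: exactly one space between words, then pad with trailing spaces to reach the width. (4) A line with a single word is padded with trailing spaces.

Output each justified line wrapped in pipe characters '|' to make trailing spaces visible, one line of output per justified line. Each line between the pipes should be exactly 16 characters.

Answer: |stop paper music|
|brick   data  in|
|kitchen       of|
|pepper rainbow  |

Derivation:
Line 1: ['stop', 'paper', 'music'] (min_width=16, slack=0)
Line 2: ['brick', 'data', 'in'] (min_width=13, slack=3)
Line 3: ['kitchen', 'of'] (min_width=10, slack=6)
Line 4: ['pepper', 'rainbow'] (min_width=14, slack=2)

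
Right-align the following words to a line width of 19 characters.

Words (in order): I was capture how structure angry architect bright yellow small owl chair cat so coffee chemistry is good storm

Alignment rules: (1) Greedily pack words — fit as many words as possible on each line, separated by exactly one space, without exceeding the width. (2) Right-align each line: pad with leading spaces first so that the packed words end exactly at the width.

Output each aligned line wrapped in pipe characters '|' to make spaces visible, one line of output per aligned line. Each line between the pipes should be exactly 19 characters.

Line 1: ['I', 'was', 'capture', 'how'] (min_width=17, slack=2)
Line 2: ['structure', 'angry'] (min_width=15, slack=4)
Line 3: ['architect', 'bright'] (min_width=16, slack=3)
Line 4: ['yellow', 'small', 'owl'] (min_width=16, slack=3)
Line 5: ['chair', 'cat', 'so', 'coffee'] (min_width=19, slack=0)
Line 6: ['chemistry', 'is', 'good'] (min_width=17, slack=2)
Line 7: ['storm'] (min_width=5, slack=14)

Answer: |  I was capture how|
|    structure angry|
|   architect bright|
|   yellow small owl|
|chair cat so coffee|
|  chemistry is good|
|              storm|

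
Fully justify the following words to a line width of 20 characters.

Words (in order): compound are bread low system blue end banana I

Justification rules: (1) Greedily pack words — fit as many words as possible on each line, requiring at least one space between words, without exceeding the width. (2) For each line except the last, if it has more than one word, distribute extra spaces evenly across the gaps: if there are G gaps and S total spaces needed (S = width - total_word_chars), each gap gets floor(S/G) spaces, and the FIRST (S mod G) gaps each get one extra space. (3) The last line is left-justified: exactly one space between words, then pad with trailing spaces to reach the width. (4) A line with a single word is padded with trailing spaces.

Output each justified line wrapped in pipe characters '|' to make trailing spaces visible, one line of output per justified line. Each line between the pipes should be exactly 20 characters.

Answer: |compound  are  bread|
|low  system blue end|
|banana I            |

Derivation:
Line 1: ['compound', 'are', 'bread'] (min_width=18, slack=2)
Line 2: ['low', 'system', 'blue', 'end'] (min_width=19, slack=1)
Line 3: ['banana', 'I'] (min_width=8, slack=12)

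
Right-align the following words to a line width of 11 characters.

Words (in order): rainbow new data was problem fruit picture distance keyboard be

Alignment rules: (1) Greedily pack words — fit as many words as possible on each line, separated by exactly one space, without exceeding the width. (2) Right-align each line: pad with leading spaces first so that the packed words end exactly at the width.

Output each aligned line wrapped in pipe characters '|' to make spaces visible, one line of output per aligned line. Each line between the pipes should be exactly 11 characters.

Answer: |rainbow new|
|   data was|
|    problem|
|      fruit|
|    picture|
|   distance|
|keyboard be|

Derivation:
Line 1: ['rainbow', 'new'] (min_width=11, slack=0)
Line 2: ['data', 'was'] (min_width=8, slack=3)
Line 3: ['problem'] (min_width=7, slack=4)
Line 4: ['fruit'] (min_width=5, slack=6)
Line 5: ['picture'] (min_width=7, slack=4)
Line 6: ['distance'] (min_width=8, slack=3)
Line 7: ['keyboard', 'be'] (min_width=11, slack=0)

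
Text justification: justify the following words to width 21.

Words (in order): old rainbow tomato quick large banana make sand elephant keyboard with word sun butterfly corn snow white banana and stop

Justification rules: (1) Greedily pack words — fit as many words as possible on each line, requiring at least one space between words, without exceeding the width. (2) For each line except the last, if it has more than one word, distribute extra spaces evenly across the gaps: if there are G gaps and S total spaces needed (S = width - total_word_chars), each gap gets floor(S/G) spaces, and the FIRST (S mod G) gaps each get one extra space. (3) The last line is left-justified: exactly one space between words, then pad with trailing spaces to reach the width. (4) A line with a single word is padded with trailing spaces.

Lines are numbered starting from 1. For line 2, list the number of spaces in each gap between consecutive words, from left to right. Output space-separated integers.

Answer: 3 2

Derivation:
Line 1: ['old', 'rainbow', 'tomato'] (min_width=18, slack=3)
Line 2: ['quick', 'large', 'banana'] (min_width=18, slack=3)
Line 3: ['make', 'sand', 'elephant'] (min_width=18, slack=3)
Line 4: ['keyboard', 'with', 'word'] (min_width=18, slack=3)
Line 5: ['sun', 'butterfly', 'corn'] (min_width=18, slack=3)
Line 6: ['snow', 'white', 'banana', 'and'] (min_width=21, slack=0)
Line 7: ['stop'] (min_width=4, slack=17)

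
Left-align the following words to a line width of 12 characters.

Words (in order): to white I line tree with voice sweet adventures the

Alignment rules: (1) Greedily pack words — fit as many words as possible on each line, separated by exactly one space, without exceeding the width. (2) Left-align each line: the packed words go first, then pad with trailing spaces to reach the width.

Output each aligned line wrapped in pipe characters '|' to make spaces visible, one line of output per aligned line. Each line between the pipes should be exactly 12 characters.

Answer: |to white I  |
|line tree   |
|with voice  |
|sweet       |
|adventures  |
|the         |

Derivation:
Line 1: ['to', 'white', 'I'] (min_width=10, slack=2)
Line 2: ['line', 'tree'] (min_width=9, slack=3)
Line 3: ['with', 'voice'] (min_width=10, slack=2)
Line 4: ['sweet'] (min_width=5, slack=7)
Line 5: ['adventures'] (min_width=10, slack=2)
Line 6: ['the'] (min_width=3, slack=9)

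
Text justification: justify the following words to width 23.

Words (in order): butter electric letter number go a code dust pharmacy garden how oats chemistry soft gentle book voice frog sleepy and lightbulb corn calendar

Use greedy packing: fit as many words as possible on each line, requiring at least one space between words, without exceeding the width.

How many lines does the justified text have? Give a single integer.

Answer: 7

Derivation:
Line 1: ['butter', 'electric', 'letter'] (min_width=22, slack=1)
Line 2: ['number', 'go', 'a', 'code', 'dust'] (min_width=21, slack=2)
Line 3: ['pharmacy', 'garden', 'how'] (min_width=19, slack=4)
Line 4: ['oats', 'chemistry', 'soft'] (min_width=19, slack=4)
Line 5: ['gentle', 'book', 'voice', 'frog'] (min_width=22, slack=1)
Line 6: ['sleepy', 'and', 'lightbulb'] (min_width=20, slack=3)
Line 7: ['corn', 'calendar'] (min_width=13, slack=10)
Total lines: 7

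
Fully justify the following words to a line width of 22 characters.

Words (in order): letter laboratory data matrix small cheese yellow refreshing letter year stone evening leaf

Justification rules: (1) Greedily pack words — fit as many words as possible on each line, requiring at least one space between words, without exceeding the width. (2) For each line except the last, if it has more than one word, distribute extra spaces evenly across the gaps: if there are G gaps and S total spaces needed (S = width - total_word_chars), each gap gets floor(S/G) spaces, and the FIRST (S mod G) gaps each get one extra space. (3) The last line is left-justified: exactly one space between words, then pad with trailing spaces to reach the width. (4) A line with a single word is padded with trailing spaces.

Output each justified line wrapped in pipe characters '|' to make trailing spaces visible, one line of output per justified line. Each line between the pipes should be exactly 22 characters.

Answer: |letter laboratory data|
|matrix   small  cheese|
|yellow      refreshing|
|letter    year   stone|
|evening leaf          |

Derivation:
Line 1: ['letter', 'laboratory', 'data'] (min_width=22, slack=0)
Line 2: ['matrix', 'small', 'cheese'] (min_width=19, slack=3)
Line 3: ['yellow', 'refreshing'] (min_width=17, slack=5)
Line 4: ['letter', 'year', 'stone'] (min_width=17, slack=5)
Line 5: ['evening', 'leaf'] (min_width=12, slack=10)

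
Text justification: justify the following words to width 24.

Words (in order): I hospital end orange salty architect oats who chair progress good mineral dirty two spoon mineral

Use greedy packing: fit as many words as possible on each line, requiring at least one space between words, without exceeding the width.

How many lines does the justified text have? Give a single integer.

Answer: 5

Derivation:
Line 1: ['I', 'hospital', 'end', 'orange'] (min_width=21, slack=3)
Line 2: ['salty', 'architect', 'oats', 'who'] (min_width=24, slack=0)
Line 3: ['chair', 'progress', 'good'] (min_width=19, slack=5)
Line 4: ['mineral', 'dirty', 'two', 'spoon'] (min_width=23, slack=1)
Line 5: ['mineral'] (min_width=7, slack=17)
Total lines: 5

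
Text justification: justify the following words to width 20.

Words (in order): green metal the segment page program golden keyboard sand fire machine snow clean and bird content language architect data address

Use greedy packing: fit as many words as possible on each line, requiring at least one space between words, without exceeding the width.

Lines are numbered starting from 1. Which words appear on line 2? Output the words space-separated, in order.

Answer: segment page program

Derivation:
Line 1: ['green', 'metal', 'the'] (min_width=15, slack=5)
Line 2: ['segment', 'page', 'program'] (min_width=20, slack=0)
Line 3: ['golden', 'keyboard', 'sand'] (min_width=20, slack=0)
Line 4: ['fire', 'machine', 'snow'] (min_width=17, slack=3)
Line 5: ['clean', 'and', 'bird'] (min_width=14, slack=6)
Line 6: ['content', 'language'] (min_width=16, slack=4)
Line 7: ['architect', 'data'] (min_width=14, slack=6)
Line 8: ['address'] (min_width=7, slack=13)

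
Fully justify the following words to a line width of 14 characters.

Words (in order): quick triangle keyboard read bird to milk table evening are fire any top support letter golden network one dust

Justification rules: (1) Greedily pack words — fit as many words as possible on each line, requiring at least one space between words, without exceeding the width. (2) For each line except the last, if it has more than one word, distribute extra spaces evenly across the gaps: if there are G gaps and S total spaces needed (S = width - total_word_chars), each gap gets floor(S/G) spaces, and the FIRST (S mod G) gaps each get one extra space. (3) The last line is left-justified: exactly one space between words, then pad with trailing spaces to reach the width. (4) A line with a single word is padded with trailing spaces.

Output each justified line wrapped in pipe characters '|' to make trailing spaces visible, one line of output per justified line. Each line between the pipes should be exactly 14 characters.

Line 1: ['quick', 'triangle'] (min_width=14, slack=0)
Line 2: ['keyboard', 'read'] (min_width=13, slack=1)
Line 3: ['bird', 'to', 'milk'] (min_width=12, slack=2)
Line 4: ['table', 'evening'] (min_width=13, slack=1)
Line 5: ['are', 'fire', 'any'] (min_width=12, slack=2)
Line 6: ['top', 'support'] (min_width=11, slack=3)
Line 7: ['letter', 'golden'] (min_width=13, slack=1)
Line 8: ['network', 'one'] (min_width=11, slack=3)
Line 9: ['dust'] (min_width=4, slack=10)

Answer: |quick triangle|
|keyboard  read|
|bird  to  milk|
|table  evening|
|are  fire  any|
|top    support|
|letter  golden|
|network    one|
|dust          |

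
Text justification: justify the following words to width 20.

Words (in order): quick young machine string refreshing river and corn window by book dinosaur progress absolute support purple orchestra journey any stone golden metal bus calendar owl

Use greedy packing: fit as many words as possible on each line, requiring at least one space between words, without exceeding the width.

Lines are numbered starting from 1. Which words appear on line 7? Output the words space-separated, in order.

Answer: purple orchestra

Derivation:
Line 1: ['quick', 'young', 'machine'] (min_width=19, slack=1)
Line 2: ['string', 'refreshing'] (min_width=17, slack=3)
Line 3: ['river', 'and', 'corn'] (min_width=14, slack=6)
Line 4: ['window', 'by', 'book'] (min_width=14, slack=6)
Line 5: ['dinosaur', 'progress'] (min_width=17, slack=3)
Line 6: ['absolute', 'support'] (min_width=16, slack=4)
Line 7: ['purple', 'orchestra'] (min_width=16, slack=4)
Line 8: ['journey', 'any', 'stone'] (min_width=17, slack=3)
Line 9: ['golden', 'metal', 'bus'] (min_width=16, slack=4)
Line 10: ['calendar', 'owl'] (min_width=12, slack=8)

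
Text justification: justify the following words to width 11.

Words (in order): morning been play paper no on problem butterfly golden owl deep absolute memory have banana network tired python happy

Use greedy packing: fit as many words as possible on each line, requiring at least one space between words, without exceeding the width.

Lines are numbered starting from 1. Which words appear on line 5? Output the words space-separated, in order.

Answer: butterfly

Derivation:
Line 1: ['morning'] (min_width=7, slack=4)
Line 2: ['been', 'play'] (min_width=9, slack=2)
Line 3: ['paper', 'no', 'on'] (min_width=11, slack=0)
Line 4: ['problem'] (min_width=7, slack=4)
Line 5: ['butterfly'] (min_width=9, slack=2)
Line 6: ['golden', 'owl'] (min_width=10, slack=1)
Line 7: ['deep'] (min_width=4, slack=7)
Line 8: ['absolute'] (min_width=8, slack=3)
Line 9: ['memory', 'have'] (min_width=11, slack=0)
Line 10: ['banana'] (min_width=6, slack=5)
Line 11: ['network'] (min_width=7, slack=4)
Line 12: ['tired'] (min_width=5, slack=6)
Line 13: ['python'] (min_width=6, slack=5)
Line 14: ['happy'] (min_width=5, slack=6)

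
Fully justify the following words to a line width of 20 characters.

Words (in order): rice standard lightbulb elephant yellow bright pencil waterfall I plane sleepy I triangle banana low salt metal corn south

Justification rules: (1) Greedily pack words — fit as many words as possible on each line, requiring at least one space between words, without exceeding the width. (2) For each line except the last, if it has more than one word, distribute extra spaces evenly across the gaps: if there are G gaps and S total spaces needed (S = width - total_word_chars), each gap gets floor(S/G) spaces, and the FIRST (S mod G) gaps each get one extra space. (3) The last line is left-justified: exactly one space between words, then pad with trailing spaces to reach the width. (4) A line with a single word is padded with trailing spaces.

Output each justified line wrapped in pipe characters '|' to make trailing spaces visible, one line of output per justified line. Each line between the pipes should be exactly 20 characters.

Answer: |rice        standard|
|lightbulb   elephant|
|yellow bright pencil|
|waterfall   I  plane|
|sleepy   I  triangle|
|banana    low   salt|
|metal corn south    |

Derivation:
Line 1: ['rice', 'standard'] (min_width=13, slack=7)
Line 2: ['lightbulb', 'elephant'] (min_width=18, slack=2)
Line 3: ['yellow', 'bright', 'pencil'] (min_width=20, slack=0)
Line 4: ['waterfall', 'I', 'plane'] (min_width=17, slack=3)
Line 5: ['sleepy', 'I', 'triangle'] (min_width=17, slack=3)
Line 6: ['banana', 'low', 'salt'] (min_width=15, slack=5)
Line 7: ['metal', 'corn', 'south'] (min_width=16, slack=4)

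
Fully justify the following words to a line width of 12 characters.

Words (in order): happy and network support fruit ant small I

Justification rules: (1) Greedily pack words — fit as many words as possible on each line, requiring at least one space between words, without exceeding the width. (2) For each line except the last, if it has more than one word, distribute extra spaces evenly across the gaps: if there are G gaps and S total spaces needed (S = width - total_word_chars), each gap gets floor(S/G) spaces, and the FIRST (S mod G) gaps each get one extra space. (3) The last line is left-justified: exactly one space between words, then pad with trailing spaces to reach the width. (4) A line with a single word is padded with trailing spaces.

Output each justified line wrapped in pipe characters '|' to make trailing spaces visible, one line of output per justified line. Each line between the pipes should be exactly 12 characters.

Line 1: ['happy', 'and'] (min_width=9, slack=3)
Line 2: ['network'] (min_width=7, slack=5)
Line 3: ['support'] (min_width=7, slack=5)
Line 4: ['fruit', 'ant'] (min_width=9, slack=3)
Line 5: ['small', 'I'] (min_width=7, slack=5)

Answer: |happy    and|
|network     |
|support     |
|fruit    ant|
|small I     |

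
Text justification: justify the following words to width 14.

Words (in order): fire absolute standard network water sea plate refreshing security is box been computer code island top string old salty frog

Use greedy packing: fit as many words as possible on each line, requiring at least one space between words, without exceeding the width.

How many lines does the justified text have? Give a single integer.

Line 1: ['fire', 'absolute'] (min_width=13, slack=1)
Line 2: ['standard'] (min_width=8, slack=6)
Line 3: ['network', 'water'] (min_width=13, slack=1)
Line 4: ['sea', 'plate'] (min_width=9, slack=5)
Line 5: ['refreshing'] (min_width=10, slack=4)
Line 6: ['security', 'is'] (min_width=11, slack=3)
Line 7: ['box', 'been'] (min_width=8, slack=6)
Line 8: ['computer', 'code'] (min_width=13, slack=1)
Line 9: ['island', 'top'] (min_width=10, slack=4)
Line 10: ['string', 'old'] (min_width=10, slack=4)
Line 11: ['salty', 'frog'] (min_width=10, slack=4)
Total lines: 11

Answer: 11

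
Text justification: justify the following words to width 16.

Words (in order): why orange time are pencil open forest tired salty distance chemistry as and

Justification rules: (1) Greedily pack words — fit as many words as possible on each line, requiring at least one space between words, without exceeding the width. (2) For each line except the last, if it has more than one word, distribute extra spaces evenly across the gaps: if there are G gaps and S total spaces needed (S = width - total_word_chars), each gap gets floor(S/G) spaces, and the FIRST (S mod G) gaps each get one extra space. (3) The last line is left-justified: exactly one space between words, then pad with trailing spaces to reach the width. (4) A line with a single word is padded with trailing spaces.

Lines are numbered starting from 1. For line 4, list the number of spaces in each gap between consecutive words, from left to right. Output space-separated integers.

Answer: 3

Derivation:
Line 1: ['why', 'orange', 'time'] (min_width=15, slack=1)
Line 2: ['are', 'pencil', 'open'] (min_width=15, slack=1)
Line 3: ['forest', 'tired'] (min_width=12, slack=4)
Line 4: ['salty', 'distance'] (min_width=14, slack=2)
Line 5: ['chemistry', 'as', 'and'] (min_width=16, slack=0)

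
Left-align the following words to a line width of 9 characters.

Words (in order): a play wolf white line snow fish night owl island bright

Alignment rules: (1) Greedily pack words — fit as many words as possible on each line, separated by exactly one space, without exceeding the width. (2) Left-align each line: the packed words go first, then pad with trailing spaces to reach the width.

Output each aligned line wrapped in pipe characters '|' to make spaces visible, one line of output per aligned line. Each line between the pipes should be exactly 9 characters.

Line 1: ['a', 'play'] (min_width=6, slack=3)
Line 2: ['wolf'] (min_width=4, slack=5)
Line 3: ['white'] (min_width=5, slack=4)
Line 4: ['line', 'snow'] (min_width=9, slack=0)
Line 5: ['fish'] (min_width=4, slack=5)
Line 6: ['night', 'owl'] (min_width=9, slack=0)
Line 7: ['island'] (min_width=6, slack=3)
Line 8: ['bright'] (min_width=6, slack=3)

Answer: |a play   |
|wolf     |
|white    |
|line snow|
|fish     |
|night owl|
|island   |
|bright   |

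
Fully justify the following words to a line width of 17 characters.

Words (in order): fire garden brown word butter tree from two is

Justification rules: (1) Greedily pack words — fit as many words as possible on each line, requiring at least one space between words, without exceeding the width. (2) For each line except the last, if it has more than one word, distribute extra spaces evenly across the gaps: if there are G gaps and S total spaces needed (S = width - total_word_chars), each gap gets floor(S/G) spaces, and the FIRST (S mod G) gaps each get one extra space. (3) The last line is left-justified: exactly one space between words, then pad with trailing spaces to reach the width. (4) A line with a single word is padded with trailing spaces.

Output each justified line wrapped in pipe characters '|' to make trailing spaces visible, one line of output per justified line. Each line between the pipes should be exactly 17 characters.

Line 1: ['fire', 'garden', 'brown'] (min_width=17, slack=0)
Line 2: ['word', 'butter', 'tree'] (min_width=16, slack=1)
Line 3: ['from', 'two', 'is'] (min_width=11, slack=6)

Answer: |fire garden brown|
|word  butter tree|
|from two is      |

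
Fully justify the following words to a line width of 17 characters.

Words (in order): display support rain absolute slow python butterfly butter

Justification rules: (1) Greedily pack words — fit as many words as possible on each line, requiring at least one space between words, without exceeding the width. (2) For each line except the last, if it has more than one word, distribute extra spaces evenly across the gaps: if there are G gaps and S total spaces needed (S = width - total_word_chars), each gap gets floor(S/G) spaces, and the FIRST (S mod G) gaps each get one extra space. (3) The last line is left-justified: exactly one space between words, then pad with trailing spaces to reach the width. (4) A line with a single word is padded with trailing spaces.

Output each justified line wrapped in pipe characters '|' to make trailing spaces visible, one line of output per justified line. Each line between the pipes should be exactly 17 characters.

Answer: |display   support|
|rain     absolute|
|slow       python|
|butterfly butter |

Derivation:
Line 1: ['display', 'support'] (min_width=15, slack=2)
Line 2: ['rain', 'absolute'] (min_width=13, slack=4)
Line 3: ['slow', 'python'] (min_width=11, slack=6)
Line 4: ['butterfly', 'butter'] (min_width=16, slack=1)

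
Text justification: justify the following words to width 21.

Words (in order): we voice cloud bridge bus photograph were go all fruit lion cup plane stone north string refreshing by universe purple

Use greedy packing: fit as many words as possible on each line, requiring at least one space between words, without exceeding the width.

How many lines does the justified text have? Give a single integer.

Line 1: ['we', 'voice', 'cloud', 'bridge'] (min_width=21, slack=0)
Line 2: ['bus', 'photograph', 'were'] (min_width=19, slack=2)
Line 3: ['go', 'all', 'fruit', 'lion', 'cup'] (min_width=21, slack=0)
Line 4: ['plane', 'stone', 'north'] (min_width=17, slack=4)
Line 5: ['string', 'refreshing', 'by'] (min_width=20, slack=1)
Line 6: ['universe', 'purple'] (min_width=15, slack=6)
Total lines: 6

Answer: 6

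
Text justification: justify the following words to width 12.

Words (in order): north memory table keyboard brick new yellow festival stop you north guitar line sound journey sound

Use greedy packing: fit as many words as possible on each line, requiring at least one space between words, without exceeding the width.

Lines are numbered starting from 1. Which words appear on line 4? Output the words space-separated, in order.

Answer: brick new

Derivation:
Line 1: ['north', 'memory'] (min_width=12, slack=0)
Line 2: ['table'] (min_width=5, slack=7)
Line 3: ['keyboard'] (min_width=8, slack=4)
Line 4: ['brick', 'new'] (min_width=9, slack=3)
Line 5: ['yellow'] (min_width=6, slack=6)
Line 6: ['festival'] (min_width=8, slack=4)
Line 7: ['stop', 'you'] (min_width=8, slack=4)
Line 8: ['north', 'guitar'] (min_width=12, slack=0)
Line 9: ['line', 'sound'] (min_width=10, slack=2)
Line 10: ['journey'] (min_width=7, slack=5)
Line 11: ['sound'] (min_width=5, slack=7)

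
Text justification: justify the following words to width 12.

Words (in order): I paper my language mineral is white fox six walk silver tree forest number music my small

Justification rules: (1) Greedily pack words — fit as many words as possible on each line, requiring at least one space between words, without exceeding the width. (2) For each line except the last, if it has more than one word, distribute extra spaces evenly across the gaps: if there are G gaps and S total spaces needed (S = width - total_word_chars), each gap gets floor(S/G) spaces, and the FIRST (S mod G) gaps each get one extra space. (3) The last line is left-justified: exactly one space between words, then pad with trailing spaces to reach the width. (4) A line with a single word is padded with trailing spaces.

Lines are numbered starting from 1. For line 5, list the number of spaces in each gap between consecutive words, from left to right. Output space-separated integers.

Answer: 5

Derivation:
Line 1: ['I', 'paper', 'my'] (min_width=10, slack=2)
Line 2: ['language'] (min_width=8, slack=4)
Line 3: ['mineral', 'is'] (min_width=10, slack=2)
Line 4: ['white', 'fox'] (min_width=9, slack=3)
Line 5: ['six', 'walk'] (min_width=8, slack=4)
Line 6: ['silver', 'tree'] (min_width=11, slack=1)
Line 7: ['forest'] (min_width=6, slack=6)
Line 8: ['number', 'music'] (min_width=12, slack=0)
Line 9: ['my', 'small'] (min_width=8, slack=4)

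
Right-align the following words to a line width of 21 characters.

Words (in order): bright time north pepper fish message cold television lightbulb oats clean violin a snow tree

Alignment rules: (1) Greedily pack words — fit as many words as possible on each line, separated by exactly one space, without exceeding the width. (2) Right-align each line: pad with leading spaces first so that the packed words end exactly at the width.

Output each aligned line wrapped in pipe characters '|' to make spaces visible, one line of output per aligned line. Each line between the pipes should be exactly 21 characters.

Line 1: ['bright', 'time', 'north'] (min_width=17, slack=4)
Line 2: ['pepper', 'fish', 'message'] (min_width=19, slack=2)
Line 3: ['cold', 'television'] (min_width=15, slack=6)
Line 4: ['lightbulb', 'oats', 'clean'] (min_width=20, slack=1)
Line 5: ['violin', 'a', 'snow', 'tree'] (min_width=18, slack=3)

Answer: |    bright time north|
|  pepper fish message|
|      cold television|
| lightbulb oats clean|
|   violin a snow tree|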